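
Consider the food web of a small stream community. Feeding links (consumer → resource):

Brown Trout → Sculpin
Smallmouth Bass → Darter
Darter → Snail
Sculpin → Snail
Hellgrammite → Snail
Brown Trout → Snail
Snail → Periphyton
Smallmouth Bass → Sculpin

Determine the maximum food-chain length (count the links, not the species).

One longest chain: Periphyton → Snail → Sculpin → Brown Trout.
It has 4 species and 3 links.

3 links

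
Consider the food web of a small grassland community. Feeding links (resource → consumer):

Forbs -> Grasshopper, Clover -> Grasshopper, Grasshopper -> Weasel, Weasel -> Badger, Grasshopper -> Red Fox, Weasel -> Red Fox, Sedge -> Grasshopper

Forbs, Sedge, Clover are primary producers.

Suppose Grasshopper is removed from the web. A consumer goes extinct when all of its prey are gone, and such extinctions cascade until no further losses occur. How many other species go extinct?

Remove Grasshopper.
Round 1: Weasel (all prey gone) → extinct.
Round 2: Badger (all prey gone), Red Fox (all prey gone) → extinct.
No further losses. Total secondary extinctions: 3.

3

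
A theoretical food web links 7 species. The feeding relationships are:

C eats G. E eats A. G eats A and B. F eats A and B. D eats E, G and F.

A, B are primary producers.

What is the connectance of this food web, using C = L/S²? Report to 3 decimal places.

The web has S = 7 species and L = 9 feeding links.
C = L / S² = 9 / 49 = 0.1837 ≈ 0.184.

C = 0.184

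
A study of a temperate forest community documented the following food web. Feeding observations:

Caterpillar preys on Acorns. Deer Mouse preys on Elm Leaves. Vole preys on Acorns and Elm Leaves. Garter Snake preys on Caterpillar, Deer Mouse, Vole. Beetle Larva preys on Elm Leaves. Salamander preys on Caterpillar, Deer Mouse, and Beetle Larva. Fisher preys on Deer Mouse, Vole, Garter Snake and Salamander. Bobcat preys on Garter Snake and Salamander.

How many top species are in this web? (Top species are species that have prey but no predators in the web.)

Top species (has prey, but nothing eats it): Bobcat, Fisher.
Count: 2.

2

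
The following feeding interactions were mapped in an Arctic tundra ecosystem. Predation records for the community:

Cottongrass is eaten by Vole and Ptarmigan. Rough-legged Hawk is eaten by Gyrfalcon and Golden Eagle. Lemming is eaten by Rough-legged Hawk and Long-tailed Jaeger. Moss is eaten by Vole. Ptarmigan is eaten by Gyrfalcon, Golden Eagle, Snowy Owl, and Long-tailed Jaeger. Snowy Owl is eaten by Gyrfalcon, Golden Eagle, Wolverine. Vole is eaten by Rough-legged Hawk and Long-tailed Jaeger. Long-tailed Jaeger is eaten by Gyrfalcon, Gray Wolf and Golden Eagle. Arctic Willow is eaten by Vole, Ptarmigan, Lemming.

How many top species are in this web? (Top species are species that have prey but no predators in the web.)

Top species (has prey, but nothing eats it): Wolverine, Gray Wolf, Gyrfalcon, Golden Eagle.
Count: 4.

4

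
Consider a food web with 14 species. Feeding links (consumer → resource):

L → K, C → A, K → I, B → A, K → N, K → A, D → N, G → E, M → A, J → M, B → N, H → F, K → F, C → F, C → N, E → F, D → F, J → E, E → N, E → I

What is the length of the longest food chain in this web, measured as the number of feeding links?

2 links

One longest chain: F → K → L.
It has 3 species and 2 links.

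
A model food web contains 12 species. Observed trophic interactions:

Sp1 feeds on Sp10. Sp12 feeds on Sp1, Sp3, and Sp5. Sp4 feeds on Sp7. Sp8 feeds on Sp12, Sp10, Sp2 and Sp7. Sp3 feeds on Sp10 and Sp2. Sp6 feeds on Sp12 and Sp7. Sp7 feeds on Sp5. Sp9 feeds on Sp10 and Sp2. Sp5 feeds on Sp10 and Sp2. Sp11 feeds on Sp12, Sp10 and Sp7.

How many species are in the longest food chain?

4 species

One longest chain: Sp10 → Sp1 → Sp12 → Sp8.
It has 4 species and 3 links.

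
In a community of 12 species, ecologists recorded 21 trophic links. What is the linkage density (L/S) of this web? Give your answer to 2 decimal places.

There are L = 21 links among S = 12 species.
L/S = 21/12 = 1.7500 ≈ 1.75.

L/S = 1.75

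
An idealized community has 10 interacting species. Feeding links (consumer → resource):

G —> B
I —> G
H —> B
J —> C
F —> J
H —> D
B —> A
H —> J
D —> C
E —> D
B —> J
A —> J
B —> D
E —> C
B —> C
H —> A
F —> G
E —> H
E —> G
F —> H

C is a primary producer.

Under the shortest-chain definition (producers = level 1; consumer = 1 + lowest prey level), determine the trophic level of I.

C is a producer → level 1.
B eats C → level 2.
G eats B → level 3.
I eats G → level 4.
No prey of I is below level 3, so 4 is the minimum.

Trophic level 4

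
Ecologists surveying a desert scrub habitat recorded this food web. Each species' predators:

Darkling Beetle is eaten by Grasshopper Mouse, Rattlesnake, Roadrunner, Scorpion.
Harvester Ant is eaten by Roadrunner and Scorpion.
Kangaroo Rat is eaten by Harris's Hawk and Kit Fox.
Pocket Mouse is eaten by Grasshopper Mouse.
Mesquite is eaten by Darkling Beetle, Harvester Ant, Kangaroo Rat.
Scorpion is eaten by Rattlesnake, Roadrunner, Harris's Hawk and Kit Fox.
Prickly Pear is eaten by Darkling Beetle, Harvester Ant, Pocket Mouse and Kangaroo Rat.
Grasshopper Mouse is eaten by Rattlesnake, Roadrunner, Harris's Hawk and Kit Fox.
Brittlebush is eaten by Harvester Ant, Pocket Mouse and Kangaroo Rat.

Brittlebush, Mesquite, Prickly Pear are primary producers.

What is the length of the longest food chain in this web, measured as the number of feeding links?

3 links

One longest chain: Mesquite → Darkling Beetle → Scorpion → Harris's Hawk.
It has 4 species and 3 links.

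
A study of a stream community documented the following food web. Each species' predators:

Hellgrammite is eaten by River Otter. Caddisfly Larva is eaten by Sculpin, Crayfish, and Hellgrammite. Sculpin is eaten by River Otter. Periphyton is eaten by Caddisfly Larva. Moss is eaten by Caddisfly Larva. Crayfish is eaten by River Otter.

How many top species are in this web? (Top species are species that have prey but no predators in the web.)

1

Top species (has prey, but nothing eats it): River Otter.
Count: 1.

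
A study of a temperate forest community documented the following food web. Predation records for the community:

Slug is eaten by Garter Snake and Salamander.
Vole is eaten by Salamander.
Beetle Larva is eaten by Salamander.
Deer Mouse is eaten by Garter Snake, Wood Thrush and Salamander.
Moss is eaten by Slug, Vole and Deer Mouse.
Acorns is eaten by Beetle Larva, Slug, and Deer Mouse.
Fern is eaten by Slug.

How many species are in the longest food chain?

One longest chain: Acorns → Deer Mouse → Wood Thrush.
It has 3 species and 2 links.

3 species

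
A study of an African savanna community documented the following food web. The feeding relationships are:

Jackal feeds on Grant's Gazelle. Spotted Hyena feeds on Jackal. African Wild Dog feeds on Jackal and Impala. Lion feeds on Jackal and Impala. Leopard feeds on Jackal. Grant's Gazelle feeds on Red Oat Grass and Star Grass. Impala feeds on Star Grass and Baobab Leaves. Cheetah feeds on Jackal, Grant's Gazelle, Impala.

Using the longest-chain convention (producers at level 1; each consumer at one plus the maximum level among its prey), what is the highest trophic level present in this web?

Producers (level 1): Star Grass, Baobab Leaves, Red Oat Grass.
Star Grass → Grant's Gazelle → Jackal → African Wild Dog gives African Wild Dog level 4.
No species has a prey at level 4, so no species reaches level 5.

4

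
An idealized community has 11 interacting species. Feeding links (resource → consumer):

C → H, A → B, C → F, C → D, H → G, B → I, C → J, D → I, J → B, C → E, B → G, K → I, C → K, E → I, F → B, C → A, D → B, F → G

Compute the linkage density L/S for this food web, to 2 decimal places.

L/S = 1.64

There are L = 18 links among S = 11 species.
L/S = 18/11 = 1.6364 ≈ 1.64.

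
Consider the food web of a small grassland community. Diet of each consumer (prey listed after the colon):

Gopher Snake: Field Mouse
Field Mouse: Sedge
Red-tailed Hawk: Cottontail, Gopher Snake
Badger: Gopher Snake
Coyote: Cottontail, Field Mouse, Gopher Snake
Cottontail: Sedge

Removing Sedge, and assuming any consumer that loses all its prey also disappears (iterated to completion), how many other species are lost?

6

Remove Sedge.
Round 1: Cottontail (all prey gone), Field Mouse (all prey gone) → extinct.
Round 2: Gopher Snake (all prey gone) → extinct.
Round 3: Red-tailed Hawk (all prey gone), Coyote (all prey gone), Badger (all prey gone) → extinct.
No further losses. Total secondary extinctions: 6.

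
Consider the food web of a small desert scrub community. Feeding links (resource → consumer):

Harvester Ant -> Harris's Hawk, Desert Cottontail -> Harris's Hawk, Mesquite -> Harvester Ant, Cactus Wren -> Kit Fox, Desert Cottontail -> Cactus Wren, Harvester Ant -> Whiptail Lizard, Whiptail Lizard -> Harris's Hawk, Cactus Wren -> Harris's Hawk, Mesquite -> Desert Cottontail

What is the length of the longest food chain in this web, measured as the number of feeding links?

3 links

One longest chain: Mesquite → Desert Cottontail → Cactus Wren → Kit Fox.
It has 4 species and 3 links.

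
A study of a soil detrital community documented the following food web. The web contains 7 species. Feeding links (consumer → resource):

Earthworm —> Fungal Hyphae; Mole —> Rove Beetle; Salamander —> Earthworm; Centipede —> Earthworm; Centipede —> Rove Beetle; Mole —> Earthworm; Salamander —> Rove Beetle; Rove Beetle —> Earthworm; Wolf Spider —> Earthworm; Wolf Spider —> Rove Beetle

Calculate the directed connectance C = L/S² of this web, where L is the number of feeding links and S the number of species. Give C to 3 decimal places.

The web has S = 7 species and L = 10 feeding links.
C = L / S² = 10 / 49 = 0.2041 ≈ 0.204.

C = 0.204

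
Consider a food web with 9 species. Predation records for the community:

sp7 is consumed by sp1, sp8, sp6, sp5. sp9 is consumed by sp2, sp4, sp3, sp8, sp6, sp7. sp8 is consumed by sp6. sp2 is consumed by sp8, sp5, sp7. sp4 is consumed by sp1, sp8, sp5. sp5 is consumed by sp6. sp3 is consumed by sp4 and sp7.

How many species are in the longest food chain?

One longest chain: sp9 → sp3 → sp4 → sp5 → sp6.
It has 5 species and 4 links.

5 species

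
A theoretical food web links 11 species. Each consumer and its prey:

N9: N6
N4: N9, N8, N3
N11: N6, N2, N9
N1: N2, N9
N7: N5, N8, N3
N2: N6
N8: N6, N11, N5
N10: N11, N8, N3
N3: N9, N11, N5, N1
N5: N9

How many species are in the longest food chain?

5 species

One longest chain: N6 → N2 → N11 → N8 → N10.
It has 5 species and 4 links.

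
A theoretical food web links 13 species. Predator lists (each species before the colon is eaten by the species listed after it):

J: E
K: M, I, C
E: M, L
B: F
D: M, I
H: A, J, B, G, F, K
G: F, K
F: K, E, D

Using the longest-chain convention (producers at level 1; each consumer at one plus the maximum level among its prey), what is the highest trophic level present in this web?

Producers (level 1): H.
H → B → F → D → M gives M level 5.
No species has a prey at level 5, so no species reaches level 6.

5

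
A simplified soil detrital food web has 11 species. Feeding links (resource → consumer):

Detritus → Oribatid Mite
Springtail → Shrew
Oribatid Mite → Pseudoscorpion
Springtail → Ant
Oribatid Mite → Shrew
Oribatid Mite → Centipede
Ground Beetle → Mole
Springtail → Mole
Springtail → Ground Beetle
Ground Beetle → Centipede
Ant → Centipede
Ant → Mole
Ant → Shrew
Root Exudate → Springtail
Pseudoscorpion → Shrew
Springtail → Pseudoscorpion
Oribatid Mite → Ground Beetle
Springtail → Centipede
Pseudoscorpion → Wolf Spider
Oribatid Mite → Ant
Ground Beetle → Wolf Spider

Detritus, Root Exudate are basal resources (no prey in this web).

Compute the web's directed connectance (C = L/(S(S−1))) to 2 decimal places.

The web has S = 11 species and L = 21 feeding links.
C = L / (S(S−1)) = 21 / 110 = 0.1909 ≈ 0.19.

C = 0.19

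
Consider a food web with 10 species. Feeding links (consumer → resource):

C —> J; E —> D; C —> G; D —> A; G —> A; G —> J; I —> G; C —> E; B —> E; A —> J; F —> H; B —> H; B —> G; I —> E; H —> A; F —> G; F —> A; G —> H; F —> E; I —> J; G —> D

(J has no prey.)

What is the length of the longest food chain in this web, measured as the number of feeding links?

One longest chain: J → A → H → G → F.
It has 5 species and 4 links.

4 links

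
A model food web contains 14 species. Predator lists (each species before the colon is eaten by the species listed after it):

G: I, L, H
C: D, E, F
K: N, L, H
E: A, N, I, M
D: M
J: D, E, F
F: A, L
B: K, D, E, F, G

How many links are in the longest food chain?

2 links

One longest chain: J → E → A.
It has 3 species and 2 links.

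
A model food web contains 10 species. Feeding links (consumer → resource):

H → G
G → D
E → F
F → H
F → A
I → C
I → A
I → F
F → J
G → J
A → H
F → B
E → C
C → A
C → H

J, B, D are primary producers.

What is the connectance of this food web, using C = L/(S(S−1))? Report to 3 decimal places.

The web has S = 10 species and L = 15 feeding links.
C = L / (S(S−1)) = 15 / 90 = 0.1667 ≈ 0.167.

C = 0.167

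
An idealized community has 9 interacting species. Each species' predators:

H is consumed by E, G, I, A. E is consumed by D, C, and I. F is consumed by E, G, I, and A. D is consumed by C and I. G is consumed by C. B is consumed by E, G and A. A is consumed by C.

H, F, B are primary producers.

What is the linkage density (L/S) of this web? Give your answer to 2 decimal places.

L/S = 2.00

There are L = 18 links among S = 9 species.
L/S = 18/9 = 2.0000 ≈ 2.00.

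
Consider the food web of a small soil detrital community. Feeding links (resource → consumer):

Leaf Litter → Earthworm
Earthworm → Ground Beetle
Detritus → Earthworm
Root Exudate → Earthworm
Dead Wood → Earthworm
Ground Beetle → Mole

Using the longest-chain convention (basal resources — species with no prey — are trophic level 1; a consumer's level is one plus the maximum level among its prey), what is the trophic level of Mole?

Trophic level 4

Dead Wood has no prey (basal) → level 1.
Earthworm eats Dead Wood (level 1); other prey at levels: Leaf Litter 1, Detritus 1, Root Exudate 1 → level 2.
Ground Beetle eats Earthworm → level 3.
Mole eats Ground Beetle → level 4.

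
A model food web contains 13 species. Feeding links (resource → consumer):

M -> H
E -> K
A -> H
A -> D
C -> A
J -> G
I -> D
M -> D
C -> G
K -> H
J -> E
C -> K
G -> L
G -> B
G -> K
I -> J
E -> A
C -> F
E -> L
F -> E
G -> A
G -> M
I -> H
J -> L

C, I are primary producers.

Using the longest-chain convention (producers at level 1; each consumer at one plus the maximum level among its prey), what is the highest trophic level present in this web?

Producers (level 1): C, I.
C → F → E → K → H gives H level 5.
No species has a prey at level 5, so no species reaches level 6.

5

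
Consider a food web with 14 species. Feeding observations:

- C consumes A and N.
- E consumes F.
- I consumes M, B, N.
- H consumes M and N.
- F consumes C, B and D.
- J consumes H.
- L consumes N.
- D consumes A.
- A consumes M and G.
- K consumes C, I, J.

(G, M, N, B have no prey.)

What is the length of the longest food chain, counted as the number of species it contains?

5 species

One longest chain: G → A → C → F → E.
It has 5 species and 4 links.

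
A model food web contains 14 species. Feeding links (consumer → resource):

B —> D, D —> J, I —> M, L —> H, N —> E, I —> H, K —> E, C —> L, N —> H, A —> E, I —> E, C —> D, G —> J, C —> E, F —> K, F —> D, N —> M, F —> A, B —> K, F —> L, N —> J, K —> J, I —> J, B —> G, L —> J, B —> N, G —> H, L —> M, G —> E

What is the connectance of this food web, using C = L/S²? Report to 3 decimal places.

The web has S = 14 species and L = 29 feeding links.
C = L / S² = 29 / 196 = 0.1480 ≈ 0.148.

C = 0.148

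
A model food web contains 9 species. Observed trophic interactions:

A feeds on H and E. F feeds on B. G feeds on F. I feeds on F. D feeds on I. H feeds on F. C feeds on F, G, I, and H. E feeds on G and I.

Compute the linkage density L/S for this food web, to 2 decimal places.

L/S = 1.44

There are L = 13 links among S = 9 species.
L/S = 13/9 = 1.4444 ≈ 1.44.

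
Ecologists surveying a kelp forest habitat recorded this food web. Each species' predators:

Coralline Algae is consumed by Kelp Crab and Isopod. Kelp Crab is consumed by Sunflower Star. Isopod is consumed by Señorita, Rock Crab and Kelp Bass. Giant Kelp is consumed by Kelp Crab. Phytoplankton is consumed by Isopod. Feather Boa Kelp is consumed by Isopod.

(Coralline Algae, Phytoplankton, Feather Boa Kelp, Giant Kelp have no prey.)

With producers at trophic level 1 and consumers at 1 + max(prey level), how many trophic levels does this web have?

3

Producers (level 1): Coralline Algae, Phytoplankton, Feather Boa Kelp, Giant Kelp.
Coralline Algae → Kelp Crab → Sunflower Star gives Sunflower Star level 3.
No species has a prey at level 3, so no species reaches level 4.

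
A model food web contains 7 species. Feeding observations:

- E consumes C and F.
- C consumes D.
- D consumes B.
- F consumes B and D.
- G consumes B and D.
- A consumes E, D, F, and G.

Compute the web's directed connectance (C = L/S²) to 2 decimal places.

The web has S = 7 species and L = 12 feeding links.
C = L / S² = 12 / 49 = 0.2449 ≈ 0.24.

C = 0.24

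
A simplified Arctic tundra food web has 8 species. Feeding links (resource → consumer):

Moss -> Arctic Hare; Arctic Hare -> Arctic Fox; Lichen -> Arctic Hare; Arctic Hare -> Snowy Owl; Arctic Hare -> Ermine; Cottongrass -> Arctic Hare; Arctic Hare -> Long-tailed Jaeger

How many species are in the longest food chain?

3 species

One longest chain: Lichen → Arctic Hare → Ermine.
It has 3 species and 2 links.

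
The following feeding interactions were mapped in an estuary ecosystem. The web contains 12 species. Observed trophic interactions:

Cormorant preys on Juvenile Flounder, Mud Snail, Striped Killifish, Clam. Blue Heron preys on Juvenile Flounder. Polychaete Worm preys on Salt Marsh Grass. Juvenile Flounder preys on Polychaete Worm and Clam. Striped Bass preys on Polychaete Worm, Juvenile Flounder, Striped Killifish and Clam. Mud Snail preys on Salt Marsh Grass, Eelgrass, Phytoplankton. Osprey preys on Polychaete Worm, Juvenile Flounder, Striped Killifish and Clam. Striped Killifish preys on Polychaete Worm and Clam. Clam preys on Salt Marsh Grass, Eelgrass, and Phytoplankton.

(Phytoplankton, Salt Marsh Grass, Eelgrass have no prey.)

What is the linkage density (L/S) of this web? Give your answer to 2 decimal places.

There are L = 24 links among S = 12 species.
L/S = 24/12 = 2.0000 ≈ 2.00.

L/S = 2.00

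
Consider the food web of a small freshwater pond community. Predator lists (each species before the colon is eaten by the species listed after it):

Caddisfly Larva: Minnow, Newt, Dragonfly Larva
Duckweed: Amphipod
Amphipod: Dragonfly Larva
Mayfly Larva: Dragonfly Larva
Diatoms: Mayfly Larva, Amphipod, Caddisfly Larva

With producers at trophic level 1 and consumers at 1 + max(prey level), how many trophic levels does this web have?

3

Producers (level 1): Diatoms, Duckweed.
Diatoms → Mayfly Larva → Dragonfly Larva gives Dragonfly Larva level 3.
No species has a prey at level 3, so no species reaches level 4.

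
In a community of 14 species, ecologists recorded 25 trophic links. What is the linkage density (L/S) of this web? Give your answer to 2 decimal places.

There are L = 25 links among S = 14 species.
L/S = 25/14 = 1.7857 ≈ 1.79.

L/S = 1.79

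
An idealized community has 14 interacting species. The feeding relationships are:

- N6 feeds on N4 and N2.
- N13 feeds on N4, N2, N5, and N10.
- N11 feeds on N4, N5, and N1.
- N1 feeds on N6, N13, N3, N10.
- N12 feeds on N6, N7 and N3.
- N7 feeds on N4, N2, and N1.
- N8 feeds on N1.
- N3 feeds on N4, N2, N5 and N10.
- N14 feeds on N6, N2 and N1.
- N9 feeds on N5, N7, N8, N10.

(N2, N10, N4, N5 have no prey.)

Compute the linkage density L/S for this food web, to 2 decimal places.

There are L = 31 links among S = 14 species.
L/S = 31/14 = 2.2143 ≈ 2.21.

L/S = 2.21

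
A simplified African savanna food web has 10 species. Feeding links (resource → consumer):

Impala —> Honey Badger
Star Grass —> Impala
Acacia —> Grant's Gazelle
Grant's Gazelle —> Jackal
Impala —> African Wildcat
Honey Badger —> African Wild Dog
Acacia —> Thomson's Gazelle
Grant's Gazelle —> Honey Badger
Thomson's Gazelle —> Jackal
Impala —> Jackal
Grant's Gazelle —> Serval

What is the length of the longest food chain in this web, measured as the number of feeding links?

One longest chain: Acacia → Grant's Gazelle → Honey Badger → African Wild Dog.
It has 4 species and 3 links.

3 links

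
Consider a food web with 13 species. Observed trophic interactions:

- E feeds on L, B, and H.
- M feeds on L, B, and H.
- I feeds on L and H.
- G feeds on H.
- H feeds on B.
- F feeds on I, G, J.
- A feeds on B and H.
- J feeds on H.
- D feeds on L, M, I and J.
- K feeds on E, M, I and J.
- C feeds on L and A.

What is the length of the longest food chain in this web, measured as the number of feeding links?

One longest chain: B → H → I → D.
It has 4 species and 3 links.

3 links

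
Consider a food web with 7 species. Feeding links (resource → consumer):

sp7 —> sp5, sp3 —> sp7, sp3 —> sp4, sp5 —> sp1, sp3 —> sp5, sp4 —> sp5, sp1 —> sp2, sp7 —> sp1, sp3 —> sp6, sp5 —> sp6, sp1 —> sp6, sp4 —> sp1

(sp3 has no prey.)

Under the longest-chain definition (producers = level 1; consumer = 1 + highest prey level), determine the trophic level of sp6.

Trophic level 5

sp3 is a producer → level 1.
sp4 eats sp3 → level 2.
sp5 eats sp4 (level 2); other prey at levels: sp3 1, sp7 2 → level 3.
sp1 eats sp5 (level 3); other prey at levels: sp4 2, sp7 2 → level 4.
sp6 eats sp1 (level 4); other prey at levels: sp3 1, sp5 3 → level 5.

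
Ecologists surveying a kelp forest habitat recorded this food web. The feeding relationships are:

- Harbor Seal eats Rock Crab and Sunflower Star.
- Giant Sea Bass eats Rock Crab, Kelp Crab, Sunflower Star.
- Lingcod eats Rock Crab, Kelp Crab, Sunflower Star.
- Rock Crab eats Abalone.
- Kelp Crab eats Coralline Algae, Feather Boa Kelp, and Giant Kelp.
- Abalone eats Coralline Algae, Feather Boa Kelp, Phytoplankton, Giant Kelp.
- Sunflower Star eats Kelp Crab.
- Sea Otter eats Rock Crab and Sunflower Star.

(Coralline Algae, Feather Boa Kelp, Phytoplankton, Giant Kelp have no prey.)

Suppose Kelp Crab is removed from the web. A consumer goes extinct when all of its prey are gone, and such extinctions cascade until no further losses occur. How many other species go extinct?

Remove Kelp Crab.
Round 1: Sunflower Star (all prey gone) → extinct.
No further losses. Total secondary extinctions: 1.

1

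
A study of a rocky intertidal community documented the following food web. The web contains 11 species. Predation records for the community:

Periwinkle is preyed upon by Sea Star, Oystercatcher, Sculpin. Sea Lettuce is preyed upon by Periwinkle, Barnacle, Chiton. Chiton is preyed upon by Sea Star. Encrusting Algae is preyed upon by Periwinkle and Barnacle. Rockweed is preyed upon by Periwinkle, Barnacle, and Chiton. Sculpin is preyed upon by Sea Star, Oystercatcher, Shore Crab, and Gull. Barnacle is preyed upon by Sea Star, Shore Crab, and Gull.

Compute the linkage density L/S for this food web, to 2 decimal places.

There are L = 19 links among S = 11 species.
L/S = 19/11 = 1.7273 ≈ 1.73.

L/S = 1.73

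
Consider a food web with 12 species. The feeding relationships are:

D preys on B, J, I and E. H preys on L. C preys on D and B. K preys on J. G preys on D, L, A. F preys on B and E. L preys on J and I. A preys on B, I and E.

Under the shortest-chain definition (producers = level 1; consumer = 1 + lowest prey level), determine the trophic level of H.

J is a producer → level 1.
L eats J → level 2.
H eats L → level 3.
No prey of H is below level 2, so 3 is the minimum.

Trophic level 3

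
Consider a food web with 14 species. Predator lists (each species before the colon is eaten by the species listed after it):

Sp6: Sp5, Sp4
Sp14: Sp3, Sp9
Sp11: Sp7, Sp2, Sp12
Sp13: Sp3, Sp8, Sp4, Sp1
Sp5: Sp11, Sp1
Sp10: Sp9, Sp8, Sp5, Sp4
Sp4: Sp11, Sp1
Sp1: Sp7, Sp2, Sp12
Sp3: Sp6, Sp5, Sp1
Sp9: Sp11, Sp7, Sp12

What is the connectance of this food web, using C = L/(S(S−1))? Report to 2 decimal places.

C = 0.15

The web has S = 14 species and L = 28 feeding links.
C = L / (S(S−1)) = 28 / 182 = 0.1538 ≈ 0.15.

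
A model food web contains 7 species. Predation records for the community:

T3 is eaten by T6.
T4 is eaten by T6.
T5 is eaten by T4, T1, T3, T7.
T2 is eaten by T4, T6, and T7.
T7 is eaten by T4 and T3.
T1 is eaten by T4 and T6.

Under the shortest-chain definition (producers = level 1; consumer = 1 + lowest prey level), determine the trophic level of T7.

Trophic level 2

T2 is a producer → level 1.
T7 eats T2 → level 2.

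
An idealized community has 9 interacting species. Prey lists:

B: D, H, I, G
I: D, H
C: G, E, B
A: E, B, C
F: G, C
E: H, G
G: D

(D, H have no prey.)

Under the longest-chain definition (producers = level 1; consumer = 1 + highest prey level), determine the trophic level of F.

D is a producer → level 1.
G eats D → level 2.
E eats G (level 2); other prey at levels: H 1 → level 3.
C eats E (level 3); other prey at levels: G 2, B 3 → level 4.
F eats C (level 4); other prey at levels: G 2 → level 5.

Trophic level 5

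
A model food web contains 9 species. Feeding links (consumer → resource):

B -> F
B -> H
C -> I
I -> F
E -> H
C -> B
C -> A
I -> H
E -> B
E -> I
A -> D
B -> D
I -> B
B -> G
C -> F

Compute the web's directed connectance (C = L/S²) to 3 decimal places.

The web has S = 9 species and L = 15 feeding links.
C = L / S² = 15 / 81 = 0.1852 ≈ 0.185.

C = 0.185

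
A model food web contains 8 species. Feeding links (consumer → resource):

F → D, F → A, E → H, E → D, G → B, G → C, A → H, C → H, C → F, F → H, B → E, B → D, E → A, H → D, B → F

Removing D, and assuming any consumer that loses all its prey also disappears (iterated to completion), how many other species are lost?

Remove D.
Round 1: H (all prey gone) → extinct.
Round 2: A (all prey gone) → extinct.
Round 3: E (all prey gone), F (all prey gone) → extinct.
Round 4: B (all prey gone), C (all prey gone) → extinct.
Round 5: G (all prey gone) → extinct.
No further losses. Total secondary extinctions: 7.

7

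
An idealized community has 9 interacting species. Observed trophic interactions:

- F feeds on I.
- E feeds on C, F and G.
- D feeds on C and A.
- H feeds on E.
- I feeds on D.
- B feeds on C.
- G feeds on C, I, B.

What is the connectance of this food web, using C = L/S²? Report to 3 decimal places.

The web has S = 9 species and L = 12 feeding links.
C = L / S² = 12 / 81 = 0.1481 ≈ 0.148.

C = 0.148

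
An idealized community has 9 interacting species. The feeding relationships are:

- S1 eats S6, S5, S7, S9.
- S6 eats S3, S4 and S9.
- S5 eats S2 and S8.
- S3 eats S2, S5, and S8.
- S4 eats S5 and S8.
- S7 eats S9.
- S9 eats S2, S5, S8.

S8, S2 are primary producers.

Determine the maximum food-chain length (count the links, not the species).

4 links

One longest chain: S8 → S5 → S9 → S7 → S1.
It has 5 species and 4 links.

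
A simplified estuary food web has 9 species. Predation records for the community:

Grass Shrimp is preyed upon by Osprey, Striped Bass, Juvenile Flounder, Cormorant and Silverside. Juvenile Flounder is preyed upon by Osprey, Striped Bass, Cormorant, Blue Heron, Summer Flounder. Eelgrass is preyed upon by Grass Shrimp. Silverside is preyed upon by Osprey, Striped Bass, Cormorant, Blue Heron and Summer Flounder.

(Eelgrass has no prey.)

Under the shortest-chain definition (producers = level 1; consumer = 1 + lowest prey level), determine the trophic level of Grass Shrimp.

Eelgrass is a producer → level 1.
Grass Shrimp eats Eelgrass → level 2.

Trophic level 2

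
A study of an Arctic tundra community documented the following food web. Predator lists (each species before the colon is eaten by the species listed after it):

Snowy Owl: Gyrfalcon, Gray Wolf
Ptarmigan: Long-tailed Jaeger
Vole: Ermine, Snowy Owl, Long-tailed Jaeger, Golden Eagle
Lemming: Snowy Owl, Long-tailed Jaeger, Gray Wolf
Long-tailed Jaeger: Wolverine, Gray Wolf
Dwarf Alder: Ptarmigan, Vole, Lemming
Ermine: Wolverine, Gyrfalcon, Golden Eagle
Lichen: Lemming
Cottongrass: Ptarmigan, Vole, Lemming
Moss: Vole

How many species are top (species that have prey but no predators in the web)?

Top species (has prey, but nothing eats it): Wolverine, Gyrfalcon, Golden Eagle, Gray Wolf.
Count: 4.

4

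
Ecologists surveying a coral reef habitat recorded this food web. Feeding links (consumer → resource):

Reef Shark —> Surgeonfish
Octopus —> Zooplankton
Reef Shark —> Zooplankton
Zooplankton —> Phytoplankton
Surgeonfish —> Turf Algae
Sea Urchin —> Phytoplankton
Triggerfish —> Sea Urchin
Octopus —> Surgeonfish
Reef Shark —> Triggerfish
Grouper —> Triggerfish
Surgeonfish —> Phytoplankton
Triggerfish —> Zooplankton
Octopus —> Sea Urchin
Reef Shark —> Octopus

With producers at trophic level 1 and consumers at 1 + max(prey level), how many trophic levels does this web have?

Producers (level 1): Phytoplankton, Turf Algae.
Phytoplankton → Zooplankton → Triggerfish → Grouper gives Grouper level 4.
No species has a prey at level 4, so no species reaches level 5.

4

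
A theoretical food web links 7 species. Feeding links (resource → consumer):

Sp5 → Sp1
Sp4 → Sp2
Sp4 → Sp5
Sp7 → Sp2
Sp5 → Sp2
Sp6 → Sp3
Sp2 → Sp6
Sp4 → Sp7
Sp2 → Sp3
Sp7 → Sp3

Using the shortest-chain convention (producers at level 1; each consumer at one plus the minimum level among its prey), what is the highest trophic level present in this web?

Producers (level 1): Sp4.
Following each consumer down to its lowest-level prey: Sp4 → Sp2 → Sp6 (levels 1 through 3).
All prey of Sp6 (Sp2 2) are at level 2 or above, so Sp6 is at level 1 + 2 = 3.
Every consumer has at least one prey at level 2 or below, so none exceeds level 3.

3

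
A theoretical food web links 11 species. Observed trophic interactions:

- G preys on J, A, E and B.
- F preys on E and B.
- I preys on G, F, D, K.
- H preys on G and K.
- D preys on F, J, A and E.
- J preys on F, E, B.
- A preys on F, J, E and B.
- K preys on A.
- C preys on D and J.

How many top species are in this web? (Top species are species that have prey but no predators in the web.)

3

Top species (has prey, but nothing eats it): I, H, C.
Count: 3.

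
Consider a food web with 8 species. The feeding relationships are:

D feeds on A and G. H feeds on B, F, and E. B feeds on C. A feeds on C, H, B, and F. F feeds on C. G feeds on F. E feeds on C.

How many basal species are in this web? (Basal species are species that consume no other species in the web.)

1

Basal species (no prey listed): C.
Count: 1.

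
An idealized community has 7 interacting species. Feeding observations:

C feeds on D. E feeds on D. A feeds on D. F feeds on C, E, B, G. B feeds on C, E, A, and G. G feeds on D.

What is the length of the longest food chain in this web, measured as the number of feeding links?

3 links

One longest chain: D → C → B → F.
It has 4 species and 3 links.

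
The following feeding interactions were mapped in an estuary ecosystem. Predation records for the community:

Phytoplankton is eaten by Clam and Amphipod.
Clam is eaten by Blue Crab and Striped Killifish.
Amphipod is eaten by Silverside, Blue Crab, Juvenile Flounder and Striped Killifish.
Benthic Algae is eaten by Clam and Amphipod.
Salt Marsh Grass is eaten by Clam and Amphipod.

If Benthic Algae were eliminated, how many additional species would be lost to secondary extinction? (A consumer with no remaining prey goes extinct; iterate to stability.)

0

Remove Benthic Algae.
Every predator of it retains at least one other prey: Amphipod still has Salt Marsh Grass, Phytoplankton; Clam still has Salt Marsh Grass, Phytoplankton.
No consumer loses all prey, so no secondary extinctions occur.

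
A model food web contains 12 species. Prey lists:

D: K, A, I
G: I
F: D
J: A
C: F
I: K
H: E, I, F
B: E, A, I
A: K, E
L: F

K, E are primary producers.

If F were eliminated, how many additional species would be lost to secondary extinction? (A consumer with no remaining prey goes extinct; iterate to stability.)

Remove F.
Round 1: C (all prey gone), L (all prey gone) → extinct.
No further losses. Total secondary extinctions: 2.

2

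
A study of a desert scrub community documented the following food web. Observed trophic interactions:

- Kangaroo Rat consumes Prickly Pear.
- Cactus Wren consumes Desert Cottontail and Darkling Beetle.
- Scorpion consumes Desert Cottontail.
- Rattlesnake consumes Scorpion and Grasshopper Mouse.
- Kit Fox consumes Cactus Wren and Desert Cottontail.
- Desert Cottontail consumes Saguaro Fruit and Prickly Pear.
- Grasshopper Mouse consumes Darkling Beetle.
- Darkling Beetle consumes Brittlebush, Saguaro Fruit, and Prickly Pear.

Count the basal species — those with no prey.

3

Basal species (no prey listed): Saguaro Fruit, Prickly Pear, Brittlebush.
Count: 3.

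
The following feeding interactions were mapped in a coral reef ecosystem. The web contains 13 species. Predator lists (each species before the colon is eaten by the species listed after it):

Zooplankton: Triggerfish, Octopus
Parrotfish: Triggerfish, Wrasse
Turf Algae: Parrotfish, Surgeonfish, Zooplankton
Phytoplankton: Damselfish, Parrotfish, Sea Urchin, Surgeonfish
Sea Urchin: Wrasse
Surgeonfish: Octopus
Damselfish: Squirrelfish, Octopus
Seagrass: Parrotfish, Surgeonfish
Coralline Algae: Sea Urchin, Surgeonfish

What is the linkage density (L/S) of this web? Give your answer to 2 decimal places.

L/S = 1.46

There are L = 19 links among S = 13 species.
L/S = 19/13 = 1.4615 ≈ 1.46.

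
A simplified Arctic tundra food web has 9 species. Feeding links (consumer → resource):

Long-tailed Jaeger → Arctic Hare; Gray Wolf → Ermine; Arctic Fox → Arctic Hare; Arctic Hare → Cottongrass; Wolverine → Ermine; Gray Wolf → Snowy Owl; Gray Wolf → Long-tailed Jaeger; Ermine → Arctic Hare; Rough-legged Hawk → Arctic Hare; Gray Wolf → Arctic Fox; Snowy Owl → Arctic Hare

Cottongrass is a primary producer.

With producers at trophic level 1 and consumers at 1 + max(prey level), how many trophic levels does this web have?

Producers (level 1): Cottongrass.
Cottongrass → Arctic Hare → Arctic Fox → Gray Wolf gives Gray Wolf level 4.
No species has a prey at level 4, so no species reaches level 5.

4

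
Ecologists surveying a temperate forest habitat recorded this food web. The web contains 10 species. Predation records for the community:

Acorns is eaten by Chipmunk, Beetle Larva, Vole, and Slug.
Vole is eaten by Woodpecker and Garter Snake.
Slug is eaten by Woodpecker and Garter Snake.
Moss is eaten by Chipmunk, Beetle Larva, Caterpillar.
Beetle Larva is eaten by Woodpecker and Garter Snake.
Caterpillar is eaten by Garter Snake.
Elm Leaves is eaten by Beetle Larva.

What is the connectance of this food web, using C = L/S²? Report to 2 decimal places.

C = 0.15

The web has S = 10 species and L = 15 feeding links.
C = L / S² = 15 / 100 = 0.1500 ≈ 0.15.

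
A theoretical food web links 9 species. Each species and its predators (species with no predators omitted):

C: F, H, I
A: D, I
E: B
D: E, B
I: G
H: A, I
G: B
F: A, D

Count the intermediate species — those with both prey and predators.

7

Intermediate species (has both prey and predators): F, H, A, D, I, E, G.
Count: 7.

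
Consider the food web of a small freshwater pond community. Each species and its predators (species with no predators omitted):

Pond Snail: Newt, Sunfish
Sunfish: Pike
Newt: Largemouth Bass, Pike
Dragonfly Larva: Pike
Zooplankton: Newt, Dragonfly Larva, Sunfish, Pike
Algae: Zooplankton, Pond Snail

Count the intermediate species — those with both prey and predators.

Intermediate species (has both prey and predators): Zooplankton, Pond Snail, Newt, Dragonfly Larva, Sunfish.
Count: 5.

5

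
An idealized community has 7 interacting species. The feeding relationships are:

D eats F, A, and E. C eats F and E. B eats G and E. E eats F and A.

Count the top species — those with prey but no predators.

Top species (has prey, but nothing eats it): B, D, C.
Count: 3.

3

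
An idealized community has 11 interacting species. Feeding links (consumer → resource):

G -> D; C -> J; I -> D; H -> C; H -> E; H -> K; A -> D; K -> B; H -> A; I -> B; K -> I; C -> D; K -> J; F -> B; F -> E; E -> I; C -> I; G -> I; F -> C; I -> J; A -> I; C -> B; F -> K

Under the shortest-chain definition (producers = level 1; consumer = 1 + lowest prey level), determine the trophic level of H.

D is a producer → level 1.
A eats D → level 2.
H eats A → level 3.
No prey of H is below level 2, so 3 is the minimum.

Trophic level 3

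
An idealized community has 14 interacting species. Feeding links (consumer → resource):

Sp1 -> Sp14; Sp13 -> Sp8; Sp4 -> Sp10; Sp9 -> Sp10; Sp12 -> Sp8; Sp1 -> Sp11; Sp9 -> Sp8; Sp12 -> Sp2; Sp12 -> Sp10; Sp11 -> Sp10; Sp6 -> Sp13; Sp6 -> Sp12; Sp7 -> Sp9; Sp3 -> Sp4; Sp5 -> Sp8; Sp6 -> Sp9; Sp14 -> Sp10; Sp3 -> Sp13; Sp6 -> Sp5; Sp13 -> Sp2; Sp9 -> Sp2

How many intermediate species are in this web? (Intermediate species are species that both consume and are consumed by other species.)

7

Intermediate species (has both prey and predators): Sp14, Sp4, Sp11, Sp5, Sp12, Sp9, Sp13.
Count: 7.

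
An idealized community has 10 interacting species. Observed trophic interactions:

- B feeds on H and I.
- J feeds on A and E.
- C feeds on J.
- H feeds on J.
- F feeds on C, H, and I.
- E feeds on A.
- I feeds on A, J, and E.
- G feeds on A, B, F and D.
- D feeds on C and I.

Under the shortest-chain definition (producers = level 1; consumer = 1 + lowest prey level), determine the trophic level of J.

Trophic level 2

A is a producer → level 1.
J eats A → level 2.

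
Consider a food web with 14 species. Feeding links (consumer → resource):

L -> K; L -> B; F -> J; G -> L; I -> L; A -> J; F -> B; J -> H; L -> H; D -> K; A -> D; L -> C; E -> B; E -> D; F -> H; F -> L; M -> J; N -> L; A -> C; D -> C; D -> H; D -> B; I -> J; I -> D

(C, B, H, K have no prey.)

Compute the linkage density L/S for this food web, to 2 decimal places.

There are L = 24 links among S = 14 species.
L/S = 24/14 = 1.7143 ≈ 1.71.

L/S = 1.71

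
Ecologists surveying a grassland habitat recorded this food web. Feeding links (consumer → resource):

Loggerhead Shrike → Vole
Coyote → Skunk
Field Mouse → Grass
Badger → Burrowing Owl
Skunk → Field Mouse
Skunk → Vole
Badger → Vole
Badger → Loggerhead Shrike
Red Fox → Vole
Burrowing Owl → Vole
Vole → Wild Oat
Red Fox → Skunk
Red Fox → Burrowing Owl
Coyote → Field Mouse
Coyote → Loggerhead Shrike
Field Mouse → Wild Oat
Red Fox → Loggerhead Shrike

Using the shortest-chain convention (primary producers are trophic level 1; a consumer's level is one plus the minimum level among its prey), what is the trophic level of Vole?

Trophic level 2

Wild Oat is a producer → level 1.
Vole eats Wild Oat → level 2.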